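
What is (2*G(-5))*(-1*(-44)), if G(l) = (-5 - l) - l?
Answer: 440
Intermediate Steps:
G(l) = -5 - 2*l
(2*G(-5))*(-1*(-44)) = (2*(-5 - 2*(-5)))*(-1*(-44)) = (2*(-5 + 10))*44 = (2*5)*44 = 10*44 = 440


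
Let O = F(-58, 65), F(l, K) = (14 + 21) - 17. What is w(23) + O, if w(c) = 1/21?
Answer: 379/21 ≈ 18.048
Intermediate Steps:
w(c) = 1/21
F(l, K) = 18 (F(l, K) = 35 - 17 = 18)
O = 18
w(23) + O = 1/21 + 18 = 379/21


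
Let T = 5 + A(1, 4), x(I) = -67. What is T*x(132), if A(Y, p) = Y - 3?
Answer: -201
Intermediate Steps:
A(Y, p) = -3 + Y
T = 3 (T = 5 + (-3 + 1) = 5 - 2 = 3)
T*x(132) = 3*(-67) = -201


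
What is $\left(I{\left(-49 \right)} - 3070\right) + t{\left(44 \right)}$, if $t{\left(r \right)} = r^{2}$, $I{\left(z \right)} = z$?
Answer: $-1183$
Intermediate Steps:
$\left(I{\left(-49 \right)} - 3070\right) + t{\left(44 \right)} = \left(-49 - 3070\right) + 44^{2} = -3119 + 1936 = -1183$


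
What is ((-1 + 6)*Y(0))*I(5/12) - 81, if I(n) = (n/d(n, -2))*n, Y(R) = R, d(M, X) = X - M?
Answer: -81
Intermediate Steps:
I(n) = n²/(-2 - n) (I(n) = (n/(-2 - n))*n = n²/(-2 - n))
((-1 + 6)*Y(0))*I(5/12) - 81 = ((-1 + 6)*0)*(-(5/12)²/(2 + 5/12)) - 81 = (5*0)*(-(5*(1/12))²/(2 + 5*(1/12))) - 81 = 0*(-(5/12)²/(2 + 5/12)) - 81 = 0*(-1*25/144/29/12) - 81 = 0*(-1*25/144*12/29) - 81 = 0*(-25/348) - 81 = 0 - 81 = -81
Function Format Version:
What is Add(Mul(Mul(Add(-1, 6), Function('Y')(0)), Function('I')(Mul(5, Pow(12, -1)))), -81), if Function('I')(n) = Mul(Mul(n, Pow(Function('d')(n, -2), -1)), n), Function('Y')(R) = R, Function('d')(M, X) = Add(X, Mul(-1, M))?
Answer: -81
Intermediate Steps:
Function('I')(n) = Mul(Pow(n, 2), Pow(Add(-2, Mul(-1, n)), -1)) (Function('I')(n) = Mul(Mul(n, Pow(Add(-2, Mul(-1, n)), -1)), n) = Mul(Pow(n, 2), Pow(Add(-2, Mul(-1, n)), -1)))
Add(Mul(Mul(Add(-1, 6), Function('Y')(0)), Function('I')(Mul(5, Pow(12, -1)))), -81) = Add(Mul(Mul(Add(-1, 6), 0), Mul(-1, Pow(Mul(5, Pow(12, -1)), 2), Pow(Add(2, Mul(5, Pow(12, -1))), -1))), -81) = Add(Mul(Mul(5, 0), Mul(-1, Pow(Mul(5, Rational(1, 12)), 2), Pow(Add(2, Mul(5, Rational(1, 12))), -1))), -81) = Add(Mul(0, Mul(-1, Pow(Rational(5, 12), 2), Pow(Add(2, Rational(5, 12)), -1))), -81) = Add(Mul(0, Mul(-1, Rational(25, 144), Pow(Rational(29, 12), -1))), -81) = Add(Mul(0, Mul(-1, Rational(25, 144), Rational(12, 29))), -81) = Add(Mul(0, Rational(-25, 348)), -81) = Add(0, -81) = -81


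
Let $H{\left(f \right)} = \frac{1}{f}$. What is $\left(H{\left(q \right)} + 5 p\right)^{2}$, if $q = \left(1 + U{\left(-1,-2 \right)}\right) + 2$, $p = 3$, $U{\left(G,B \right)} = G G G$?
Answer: $\frac{961}{4} \approx 240.25$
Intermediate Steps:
$U{\left(G,B \right)} = G^{3}$ ($U{\left(G,B \right)} = G^{2} G = G^{3}$)
$q = 2$ ($q = \left(1 + \left(-1\right)^{3}\right) + 2 = \left(1 - 1\right) + 2 = 0 + 2 = 2$)
$\left(H{\left(q \right)} + 5 p\right)^{2} = \left(\frac{1}{2} + 5 \cdot 3\right)^{2} = \left(\frac{1}{2} + 15\right)^{2} = \left(\frac{31}{2}\right)^{2} = \frac{961}{4}$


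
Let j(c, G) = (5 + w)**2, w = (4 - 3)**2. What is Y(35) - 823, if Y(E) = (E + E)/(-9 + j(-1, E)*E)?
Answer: -1029503/1251 ≈ -822.94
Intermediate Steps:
w = 1 (w = 1**2 = 1)
j(c, G) = 36 (j(c, G) = (5 + 1)**2 = 6**2 = 36)
Y(E) = 2*E/(-9 + 36*E) (Y(E) = (E + E)/(-9 + 36*E) = (2*E)/(-9 + 36*E) = 2*E/(-9 + 36*E))
Y(35) - 823 = (2/9)*35/(-1 + 4*35) - 823 = (2/9)*35/(-1 + 140) - 823 = (2/9)*35/139 - 823 = (2/9)*35*(1/139) - 823 = 70/1251 - 823 = -1029503/1251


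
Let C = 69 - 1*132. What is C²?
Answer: 3969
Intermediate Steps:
C = -63 (C = 69 - 132 = -63)
C² = (-63)² = 3969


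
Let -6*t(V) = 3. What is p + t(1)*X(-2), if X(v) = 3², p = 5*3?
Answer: 21/2 ≈ 10.500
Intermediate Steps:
p = 15
t(V) = -½ (t(V) = -⅙*3 = -½)
X(v) = 9
p + t(1)*X(-2) = 15 - ½*9 = 15 - 9/2 = 21/2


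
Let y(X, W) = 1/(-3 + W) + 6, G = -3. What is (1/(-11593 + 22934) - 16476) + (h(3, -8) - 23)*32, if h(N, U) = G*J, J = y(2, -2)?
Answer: -1007579799/56705 ≈ -17769.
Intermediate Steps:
y(X, W) = 6 + 1/(-3 + W)
J = 29/5 (J = (-17 + 6*(-2))/(-3 - 2) = (-17 - 12)/(-5) = -⅕*(-29) = 29/5 ≈ 5.8000)
h(N, U) = -87/5 (h(N, U) = -3*29/5 = -87/5)
(1/(-11593 + 22934) - 16476) + (h(3, -8) - 23)*32 = (1/(-11593 + 22934) - 16476) + (-87/5 - 23)*32 = (1/11341 - 16476) - 202/5*32 = (1/11341 - 16476) - 6464/5 = -186854315/11341 - 6464/5 = -1007579799/56705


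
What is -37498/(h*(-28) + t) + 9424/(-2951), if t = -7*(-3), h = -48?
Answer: -9501566/309855 ≈ -30.665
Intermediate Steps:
t = 21
-37498/(h*(-28) + t) + 9424/(-2951) = -37498/(-48*(-28) + 21) + 9424/(-2951) = -37498/(1344 + 21) + 9424*(-1/2951) = -37498/1365 - 9424/2951 = -9501566/309855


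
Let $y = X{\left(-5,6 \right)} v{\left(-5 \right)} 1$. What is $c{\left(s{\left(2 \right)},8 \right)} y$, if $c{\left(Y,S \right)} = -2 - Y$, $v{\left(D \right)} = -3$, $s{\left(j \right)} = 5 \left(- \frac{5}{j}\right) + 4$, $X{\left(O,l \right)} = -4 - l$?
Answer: $195$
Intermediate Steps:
$s{\left(j \right)} = 4 - \frac{25}{j}$ ($s{\left(j \right)} = - \frac{25}{j} + 4 = 4 - \frac{25}{j}$)
$y = 30$ ($y = \left(-4 - 6\right) \left(-3\right) 1 = \left(-10\right) \left(-3\right) 1 = 30 \cdot 1 = 30$)
$c{\left(s{\left(2 \right)},8 \right)} y = \left(-2 - \left(4 - \frac{25}{2}\right)\right) 30 = \left(-2 - - \frac{17}{2}\right) 30 = \left(-2 + \frac{17}{2}\right) 30 = \frac{13}{2} \cdot 30 = 195$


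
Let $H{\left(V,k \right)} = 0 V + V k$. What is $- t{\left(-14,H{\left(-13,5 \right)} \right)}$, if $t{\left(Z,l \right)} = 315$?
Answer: $-315$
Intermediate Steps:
$H{\left(V,k \right)} = V k$ ($H{\left(V,k \right)} = 0 + V k = V k$)
$- t{\left(-14,H{\left(-13,5 \right)} \right)} = \left(-1\right) 315 = -315$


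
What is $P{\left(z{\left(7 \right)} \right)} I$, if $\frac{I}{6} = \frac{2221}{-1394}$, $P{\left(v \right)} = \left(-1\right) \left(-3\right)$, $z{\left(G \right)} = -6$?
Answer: $- \frac{19989}{697} \approx -28.679$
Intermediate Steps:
$P{\left(v \right)} = 3$
$I = - \frac{6663}{697}$ ($I = 6 \frac{2221}{-1394} = 6 \cdot 2221 \left(- \frac{1}{1394}\right) = 6 \left(- \frac{2221}{1394}\right) = - \frac{6663}{697} \approx -9.5595$)
$P{\left(z{\left(7 \right)} \right)} I = 3 \left(- \frac{6663}{697}\right) = - \frac{19989}{697}$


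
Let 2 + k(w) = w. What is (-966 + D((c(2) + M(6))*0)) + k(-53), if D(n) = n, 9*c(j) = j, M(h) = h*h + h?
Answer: -1021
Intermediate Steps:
M(h) = h + h² (M(h) = h² + h = h + h²)
c(j) = j/9
k(w) = -2 + w
(-966 + D((c(2) + M(6))*0)) + k(-53) = (-966 + ((⅑)*2 + 6*(1 + 6))*0) + (-2 - 53) = (-966 + (2/9 + 6*7)*0) - 55 = (-966 + (2/9 + 42)*0) - 55 = (-966 + (380/9)*0) - 55 = (-966 + 0) - 55 = -966 - 55 = -1021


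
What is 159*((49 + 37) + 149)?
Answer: 37365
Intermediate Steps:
159*((49 + 37) + 149) = 159*(86 + 149) = 159*235 = 37365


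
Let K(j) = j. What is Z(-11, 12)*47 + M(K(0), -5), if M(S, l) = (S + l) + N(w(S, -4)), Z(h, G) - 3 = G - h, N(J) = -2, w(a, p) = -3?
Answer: 1215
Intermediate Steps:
Z(h, G) = 3 + G - h (Z(h, G) = 3 + (G - h) = 3 + G - h)
M(S, l) = -2 + S + l (M(S, l) = (S + l) - 2 = -2 + S + l)
Z(-11, 12)*47 + M(K(0), -5) = (3 + 12 - 1*(-11))*47 + (-2 + 0 - 5) = (3 + 12 + 11)*47 - 7 = 26*47 - 7 = 1222 - 7 = 1215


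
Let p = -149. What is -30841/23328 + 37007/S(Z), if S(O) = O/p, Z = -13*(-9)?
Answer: -14292800389/303264 ≈ -47130.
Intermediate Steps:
Z = 117
S(O) = -O/149 (S(O) = O/(-149) = O*(-1/149) = -O/149)
-30841/23328 + 37007/S(Z) = -30841/23328 + 37007/((-1/149*117)) = -30841*1/23328 + 37007/(-117/149) = -30841/23328 + 37007*(-149/117) = -30841/23328 - 5514043/117 = -14292800389/303264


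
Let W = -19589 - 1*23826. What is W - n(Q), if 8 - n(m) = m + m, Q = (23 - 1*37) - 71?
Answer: -43593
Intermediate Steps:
Q = -85 (Q = (23 - 37) - 71 = -14 - 71 = -85)
W = -43415 (W = -19589 - 23826 = -43415)
n(m) = 8 - 2*m (n(m) = 8 - (m + m) = 8 - 2*m)
W - n(Q) = -43415 - (8 - 2*(-85)) = -43415 - (8 + 170) = -43415 - 1*178 = -43415 - 178 = -43593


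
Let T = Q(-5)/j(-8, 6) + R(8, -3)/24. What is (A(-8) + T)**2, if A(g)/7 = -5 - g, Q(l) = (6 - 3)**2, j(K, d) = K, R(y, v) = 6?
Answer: 25921/64 ≈ 405.02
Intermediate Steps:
Q(l) = 9 (Q(l) = 3**2 = 9)
A(g) = -35 - 7*g (A(g) = 7*(-5 - g) = -35 - 7*g)
T = -7/8 (T = 9/(-8) + 6/24 = 9*(-1/8) + 6*(1/24) = -9/8 + 1/4 = -7/8 ≈ -0.87500)
(A(-8) + T)**2 = ((-35 - 7*(-8)) - 7/8)**2 = ((-35 + 56) - 7/8)**2 = (21 - 7/8)**2 = (161/8)**2 = 25921/64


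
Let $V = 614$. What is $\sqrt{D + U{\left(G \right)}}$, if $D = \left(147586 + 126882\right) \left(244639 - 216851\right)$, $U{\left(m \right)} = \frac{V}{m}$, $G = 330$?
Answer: $\frac{\sqrt{207642809495055}}{165} \approx 87332.0$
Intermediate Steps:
$U{\left(m \right)} = \frac{614}{m}$
$D = 7626916784$ ($D = 274468 \cdot 27788 = 7626916784$)
$\sqrt{D + U{\left(G \right)}} = \sqrt{7626916784 + \frac{614}{330}} = \sqrt{7626916784 + 614 \cdot \frac{1}{330}} = \sqrt{7626916784 + \frac{307}{165}} = \sqrt{\frac{1258441269667}{165}} = \frac{\sqrt{207642809495055}}{165}$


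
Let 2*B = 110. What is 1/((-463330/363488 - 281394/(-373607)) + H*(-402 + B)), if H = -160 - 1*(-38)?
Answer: 67900830608/2874478352964553 ≈ 2.3622e-5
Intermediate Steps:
B = 55 (B = (1/2)*110 = 55)
H = -122 (H = -160 + 38 = -122)
1/((-463330/363488 - 281394/(-373607)) + H*(-402 + B)) = 1/((-463330/363488 - 281394/(-373607)) - 122*(-402 + 55)) = 1/((-463330*1/363488 - 281394*(-1/373607)) - 122*(-347)) = 1/((-231665/181744 + 281394/373607) + 42334) = 1/(-35409994519/67900830608 + 42334) = 1/(2874478352964553/67900830608) = 67900830608/2874478352964553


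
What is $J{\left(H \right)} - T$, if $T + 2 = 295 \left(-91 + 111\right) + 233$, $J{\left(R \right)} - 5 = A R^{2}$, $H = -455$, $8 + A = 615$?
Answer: $125658049$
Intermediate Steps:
$A = 607$ ($A = -8 + 615 = 607$)
$J{\left(R \right)} = 5 + 607 R^{2}$
$T = 6131$ ($T = -2 + \left(295 \left(-91 + 111\right) + 233\right) = -2 + \left(295 \cdot 20 + 233\right) = -2 + \left(5900 + 233\right) = -2 + 6133 = 6131$)
$J{\left(H \right)} - T = \left(5 + 607 \left(-455\right)^{2}\right) - 6131 = \left(5 + 607 \cdot 207025\right) - 6131 = \left(5 + 125664175\right) - 6131 = 125664180 - 6131 = 125658049$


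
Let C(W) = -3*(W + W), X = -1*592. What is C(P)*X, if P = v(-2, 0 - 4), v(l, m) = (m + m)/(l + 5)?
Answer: -9472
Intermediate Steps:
v(l, m) = 2*m/(5 + l) (v(l, m) = (2*m)/(5 + l) = 2*m/(5 + l))
X = -592
P = -8/3 (P = 2*(0 - 4)/(5 - 2) = 2*(-4)/3 = 2*(-4)*(⅓) = -8/3 ≈ -2.6667)
C(W) = -6*W
C(P)*X = -6*(-8/3)*(-592) = 16*(-592) = -9472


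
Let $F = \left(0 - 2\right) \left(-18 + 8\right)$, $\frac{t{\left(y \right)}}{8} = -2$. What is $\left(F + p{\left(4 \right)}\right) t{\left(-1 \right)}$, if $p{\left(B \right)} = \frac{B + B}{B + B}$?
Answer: $-336$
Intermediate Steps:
$t{\left(y \right)} = -16$ ($t{\left(y \right)} = 8 \left(-2\right) = -16$)
$F = 20$ ($F = \left(-2\right) \left(-10\right) = 20$)
$p{\left(B \right)} = 1$ ($p{\left(B \right)} = \frac{2 B}{2 B} = 2 B \frac{1}{2 B} = 1$)
$\left(F + p{\left(4 \right)}\right) t{\left(-1 \right)} = \left(20 + 1\right) \left(-16\right) = 21 \left(-16\right) = -336$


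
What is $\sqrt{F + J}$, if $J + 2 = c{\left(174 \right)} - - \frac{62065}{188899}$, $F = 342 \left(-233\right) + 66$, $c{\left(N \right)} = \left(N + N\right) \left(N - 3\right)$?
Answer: $\frac{i \sqrt{717712762874479}}{188899} \approx 141.82 i$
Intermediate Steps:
$c{\left(N \right)} = 2 N \left(-3 + N\right)$
$F = -79620$ ($F = -79686 + 66 = -79620$)
$J = \frac{11240685959}{188899}$ ($J = -2 - \left(- \frac{62065}{188899} - 348 \left(-3 + 174\right)\right) = -2 + \left(2 \cdot 174 \cdot 171 - \left(-62065\right) \frac{1}{188899}\right) = -2 + \left(59508 - - \frac{62065}{188899}\right) = -2 + \left(59508 + \frac{62065}{188899}\right) = -2 + \frac{11241063757}{188899} = \frac{11240685959}{188899} \approx 59506.0$)
$\sqrt{F + J} = \sqrt{-79620 + \frac{11240685959}{188899}} = \sqrt{- \frac{3799452421}{188899}} = \frac{i \sqrt{717712762874479}}{188899}$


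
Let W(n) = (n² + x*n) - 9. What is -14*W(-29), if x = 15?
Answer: -5558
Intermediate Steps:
W(n) = -9 + n² + 15*n (W(n) = (n² + 15*n) - 9 = -9 + n² + 15*n)
-14*W(-29) = -14*(-9 + (-29)² + 15*(-29)) = -14*(-9 + 841 - 435) = -14*397 = -5558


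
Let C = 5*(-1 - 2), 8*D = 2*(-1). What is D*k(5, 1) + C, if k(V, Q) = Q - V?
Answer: -14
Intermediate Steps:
D = -¼ (D = (2*(-1))/8 = (⅛)*(-2) = -¼ ≈ -0.25000)
C = -15 (C = 5*(-3) = -15)
D*k(5, 1) + C = -(1 - 1*5)/4 - 15 = -(1 - 5)/4 - 15 = -¼*(-4) - 15 = 1 - 15 = -14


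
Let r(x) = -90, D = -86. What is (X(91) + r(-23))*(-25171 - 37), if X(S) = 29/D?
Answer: 97920476/43 ≈ 2.2772e+6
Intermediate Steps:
X(S) = -29/86 (X(S) = 29/(-86) = 29*(-1/86) = -29/86)
(X(91) + r(-23))*(-25171 - 37) = (-29/86 - 90)*(-25171 - 37) = -7769/86*(-25208) = 97920476/43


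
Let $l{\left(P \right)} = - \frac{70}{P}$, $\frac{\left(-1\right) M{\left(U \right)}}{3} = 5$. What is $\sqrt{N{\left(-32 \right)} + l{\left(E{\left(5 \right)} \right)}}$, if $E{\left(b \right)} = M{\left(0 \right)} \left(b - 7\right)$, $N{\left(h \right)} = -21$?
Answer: $\frac{i \sqrt{210}}{3} \approx 4.8305 i$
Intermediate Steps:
$M{\left(U \right)} = -15$ ($M{\left(U \right)} = \left(-3\right) 5 = -15$)
$E{\left(b \right)} = 105 - 15 b$ ($E{\left(b \right)} = - 15 \left(b - 7\right) = - 15 \left(-7 + b\right) = 105 - 15 b$)
$\sqrt{N{\left(-32 \right)} + l{\left(E{\left(5 \right)} \right)}} = \sqrt{-21 - \frac{70}{105 - 75}} = \sqrt{-21 - \frac{70}{30}} = \sqrt{-21 - \frac{7}{3}} = \sqrt{- \frac{70}{3}} = \frac{i \sqrt{210}}{3}$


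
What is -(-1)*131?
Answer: 131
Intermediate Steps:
-(-1)*131 = -1*(-131) = 131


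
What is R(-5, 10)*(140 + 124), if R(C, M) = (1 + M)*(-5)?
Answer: -14520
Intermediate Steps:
R(C, M) = -5 - 5*M
R(-5, 10)*(140 + 124) = (-5 - 5*10)*(140 + 124) = (-5 - 50)*264 = -55*264 = -14520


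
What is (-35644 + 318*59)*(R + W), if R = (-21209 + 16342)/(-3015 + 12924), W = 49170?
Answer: -22412150498/27 ≈ -8.3008e+8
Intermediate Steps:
R = -4867/9909 ≈ -0.49117
(-35644 + 318*59)*(R + W) = (-35644 + 318*59)*(-4867/9909 + 49170) = (-35644 + 18762)*(487220663/9909) = -16882*487220663/9909 = -22412150498/27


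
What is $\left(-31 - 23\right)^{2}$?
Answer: $2916$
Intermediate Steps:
$\left(-31 - 23\right)^{2} = \left(-54\right)^{2} = 2916$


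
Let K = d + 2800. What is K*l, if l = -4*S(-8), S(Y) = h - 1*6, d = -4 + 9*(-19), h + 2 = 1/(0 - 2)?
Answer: 89250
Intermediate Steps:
h = -5/2 (h = -2 + 1/(0 - 2) = -2 + 1/(-2) = -2 - 1/2 = -5/2 ≈ -2.5000)
d = -175 (d = -4 - 171 = -175)
S(Y) = -17/2 (S(Y) = -5/2 - 1*6 = -5/2 - 6 = -17/2)
l = 34 (l = -4*(-17/2) = 34)
K = 2625 (K = -175 + 2800 = 2625)
K*l = 2625*34 = 89250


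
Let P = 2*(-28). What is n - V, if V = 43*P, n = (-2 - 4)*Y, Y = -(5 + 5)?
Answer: 2468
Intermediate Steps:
Y = -10 (Y = -1*10 = -10)
P = -56
n = 60 (n = (-2 - 4)*(-10) = -6*(-10) = 60)
V = -2408 (V = 43*(-56) = -2408)
n - V = 60 - 1*(-2408) = 60 + 2408 = 2468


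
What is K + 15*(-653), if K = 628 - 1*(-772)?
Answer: -8395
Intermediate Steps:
K = 1400 (K = 628 + 772 = 1400)
K + 15*(-653) = 1400 + 15*(-653) = 1400 - 9795 = -8395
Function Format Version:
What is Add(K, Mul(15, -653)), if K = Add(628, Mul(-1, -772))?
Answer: -8395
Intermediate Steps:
K = 1400 (K = Add(628, 772) = 1400)
Add(K, Mul(15, -653)) = Add(1400, Mul(15, -653)) = Add(1400, -9795) = -8395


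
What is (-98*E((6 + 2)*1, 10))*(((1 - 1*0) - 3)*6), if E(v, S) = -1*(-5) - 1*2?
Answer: 3528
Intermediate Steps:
E(v, S) = 3 (E(v, S) = 5 - 2 = 3)
(-98*E((6 + 2)*1, 10))*(((1 - 1*0) - 3)*6) = (-98*3)*(((1 - 1*0) - 3)*6) = -294*((1 + 0) - 3)*6 = -294*(1 - 3)*6 = -(-588)*6 = -294*(-12) = 3528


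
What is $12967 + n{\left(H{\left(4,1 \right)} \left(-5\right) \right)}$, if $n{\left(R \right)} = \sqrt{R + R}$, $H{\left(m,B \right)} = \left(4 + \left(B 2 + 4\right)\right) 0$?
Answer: $12967$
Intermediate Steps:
$H{\left(m,B \right)} = 0$ ($H{\left(m,B \right)} = \left(4 + \left(2 B + 4\right)\right) 0 = \left(4 + \left(4 + 2 B\right)\right) 0 = \left(8 + 2 B\right) 0 = 0$)
$n{\left(R \right)} = \sqrt{2} \sqrt{R}$ ($n{\left(R \right)} = \sqrt{2 R} = \sqrt{2} \sqrt{R}$)
$12967 + n{\left(H{\left(4,1 \right)} \left(-5\right) \right)} = 12967 + \sqrt{2} \sqrt{0 \left(-5\right)} = 12967 + \sqrt{2} \sqrt{0} = 12967 + \sqrt{2} \cdot 0 = 12967 + 0 = 12967$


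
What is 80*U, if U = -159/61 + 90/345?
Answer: -263280/1403 ≈ -187.66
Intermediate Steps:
U = -3291/1403 (U = -159*1/61 + 90*(1/345) = -159/61 + 6/23 = -3291/1403 ≈ -2.3457)
80*U = 80*(-3291/1403) = -263280/1403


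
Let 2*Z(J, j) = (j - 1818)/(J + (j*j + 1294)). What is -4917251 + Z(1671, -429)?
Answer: -1839110883259/374012 ≈ -4.9172e+6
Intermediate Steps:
Z(J, j) = (-1818 + j)/(2*(1294 + J + j**2)) (Z(J, j) = ((j - 1818)/(J + (j*j + 1294)))/2 = ((-1818 + j)/(J + (j**2 + 1294)))/2 = ((-1818 + j)/(J + (1294 + j**2)))/2 = ((-1818 + j)/(1294 + J + j**2))/2 = (-1818 + j)/(2*(1294 + J + j**2)))
-4917251 + Z(1671, -429) = -4917251 + (-909 + (1/2)*(-429))/(1294 + 1671 + (-429)**2) = -4917251 + (-909 - 429/2)/(1294 + 1671 + 184041) = -4917251 - 2247/2/187006 = -4917251 + (1/187006)*(-2247/2) = -4917251 - 2247/374012 = -1839110883259/374012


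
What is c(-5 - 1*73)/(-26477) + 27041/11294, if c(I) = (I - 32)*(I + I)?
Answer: 47469047/27184658 ≈ 1.7462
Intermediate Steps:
c(I) = 2*I*(-32 + I) (c(I) = (-32 + I)*(2*I) = 2*I*(-32 + I))
c(-5 - 1*73)/(-26477) + 27041/11294 = (2*(-5 - 1*73)*(-32 + (-5 - 1*73)))/(-26477) + 27041/11294 = (2*(-5 - 73)*(-32 + (-5 - 73)))*(-1/26477) + 27041*(1/11294) = (2*(-78)*(-32 - 78))*(-1/26477) + 27041/11294 = (2*(-78)*(-110))*(-1/26477) + 27041/11294 = 17160*(-1/26477) + 27041/11294 = -1560/2407 + 27041/11294 = 47469047/27184658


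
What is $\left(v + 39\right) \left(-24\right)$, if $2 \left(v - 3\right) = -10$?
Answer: $-888$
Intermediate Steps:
$v = -2$ ($v = 3 + \frac{1}{2} \left(-10\right) = 3 - 5 = -2$)
$\left(v + 39\right) \left(-24\right) = \left(-2 + 39\right) \left(-24\right) = 37 \left(-24\right) = -888$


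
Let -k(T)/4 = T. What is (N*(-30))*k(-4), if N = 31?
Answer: -14880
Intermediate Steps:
k(T) = -4*T
(N*(-30))*k(-4) = (31*(-30))*(-4*(-4)) = -930*16 = -14880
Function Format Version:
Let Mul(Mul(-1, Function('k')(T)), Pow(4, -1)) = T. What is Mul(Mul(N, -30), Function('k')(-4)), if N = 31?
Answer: -14880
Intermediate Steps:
Function('k')(T) = Mul(-4, T)
Mul(Mul(N, -30), Function('k')(-4)) = Mul(Mul(31, -30), Mul(-4, -4)) = Mul(-930, 16) = -14880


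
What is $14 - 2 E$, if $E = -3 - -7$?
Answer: $6$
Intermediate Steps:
$E = 4$ ($E = -3 + 7 = 4$)
$14 - 2 E = 14 - 8 = 6$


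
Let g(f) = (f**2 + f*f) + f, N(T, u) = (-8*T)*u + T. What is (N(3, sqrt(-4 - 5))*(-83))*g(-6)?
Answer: -16434 + 394416*I ≈ -16434.0 + 3.9442e+5*I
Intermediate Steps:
N(T, u) = T - 8*T*u (N(T, u) = -8*T*u + T = T - 8*T*u)
g(f) = f + 2*f**2 (g(f) = (f**2 + f**2) + f = 2*f**2 + f = f + 2*f**2)
(N(3, sqrt(-4 - 5))*(-83))*g(-6) = ((3*(1 - 8*sqrt(-4 - 5)))*(-83))*(-6*(1 + 2*(-6))) = ((3*(1 - 24*I))*(-83))*(-6*(1 - 12)) = ((3*(1 - 24*I))*(-83))*(-6*(-11)) = ((3*(1 - 24*I))*(-83))*66 = ((3 - 72*I)*(-83))*66 = (-249 + 5976*I)*66 = -16434 + 394416*I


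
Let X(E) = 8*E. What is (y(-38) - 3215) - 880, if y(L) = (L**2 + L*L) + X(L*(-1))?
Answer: -903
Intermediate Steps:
y(L) = -8*L + 2*L**2 (y(L) = (L**2 + L*L) + 8*(L*(-1)) = (L**2 + L**2) + 8*(-L) = 2*L**2 - 8*L = -8*L + 2*L**2)
(y(-38) - 3215) - 880 = (2*(-38)*(-4 - 38) - 3215) - 880 = (2*(-38)*(-42) - 3215) - 880 = (3192 - 3215) - 880 = -23 - 880 = -903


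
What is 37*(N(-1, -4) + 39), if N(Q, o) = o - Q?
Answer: 1332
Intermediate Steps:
37*(N(-1, -4) + 39) = 37*((-4 - 1*(-1)) + 39) = 37*((-4 + 1) + 39) = 37*(-3 + 39) = 37*36 = 1332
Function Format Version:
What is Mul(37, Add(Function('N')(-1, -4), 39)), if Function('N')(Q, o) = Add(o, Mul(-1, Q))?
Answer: 1332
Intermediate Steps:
Mul(37, Add(Function('N')(-1, -4), 39)) = Mul(37, Add(Add(-4, Mul(-1, -1)), 39)) = Mul(37, Add(Add(-4, 1), 39)) = Mul(37, Add(-3, 39)) = Mul(37, 36) = 1332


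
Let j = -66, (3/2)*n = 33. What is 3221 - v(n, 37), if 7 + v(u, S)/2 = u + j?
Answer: 3323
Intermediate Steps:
n = 22 (n = (⅔)*33 = 22)
v(u, S) = -146 + 2*u (v(u, S) = -14 + 2*(u - 66) = -14 + 2*(-66 + u) = -14 + (-132 + 2*u) = -146 + 2*u)
3221 - v(n, 37) = 3221 - (-146 + 2*22) = 3221 - (-146 + 44) = 3221 - 1*(-102) = 3221 + 102 = 3323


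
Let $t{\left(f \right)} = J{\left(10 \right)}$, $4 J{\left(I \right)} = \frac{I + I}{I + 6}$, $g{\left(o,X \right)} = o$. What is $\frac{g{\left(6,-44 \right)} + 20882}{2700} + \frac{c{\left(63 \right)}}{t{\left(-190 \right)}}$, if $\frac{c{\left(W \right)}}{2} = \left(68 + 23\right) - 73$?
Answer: $\frac{82982}{675} \approx 122.94$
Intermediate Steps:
$J{\left(I \right)} = \frac{I}{2 \left(6 + I\right)}$ ($J{\left(I \right)} = \frac{\left(I + I\right) \frac{1}{I + 6}}{4} = \frac{2 I \frac{1}{6 + I}}{4} = \frac{I}{2 \left(6 + I\right)}$)
$c{\left(W \right)} = 36$ ($c{\left(W \right)} = 2 \left(\left(68 + 23\right) - 73\right) = 2 \left(91 - 73\right) = 2 \cdot 18 = 36$)
$t{\left(f \right)} = \frac{5}{16}$ ($t{\left(f \right)} = \frac{1}{2} \cdot 10 \frac{1}{6 + 10} = \frac{1}{2} \cdot 10 \cdot \frac{1}{16} = \frac{5}{16}$)
$\frac{g{\left(6,-44 \right)} + 20882}{2700} + \frac{c{\left(63 \right)}}{t{\left(-190 \right)}} = \frac{6 + 20882}{2700} + \frac{36}{\frac{5}{16}} = 20888 \cdot \frac{1}{2700} + 36 \cdot \frac{16}{5} = \frac{5222}{675} + \frac{576}{5} = \frac{82982}{675}$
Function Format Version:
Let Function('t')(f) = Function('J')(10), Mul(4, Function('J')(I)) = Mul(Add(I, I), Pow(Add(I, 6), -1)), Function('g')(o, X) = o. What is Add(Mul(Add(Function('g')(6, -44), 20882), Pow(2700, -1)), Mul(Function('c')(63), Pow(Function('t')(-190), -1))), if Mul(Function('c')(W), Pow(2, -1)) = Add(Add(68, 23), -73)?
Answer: Rational(82982, 675) ≈ 122.94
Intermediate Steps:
Function('J')(I) = Mul(Rational(1, 2), I, Pow(Add(6, I), -1)) (Function('J')(I) = Mul(Rational(1, 4), Mul(Add(I, I), Pow(Add(I, 6), -1))) = Mul(Rational(1, 4), Mul(Mul(2, I), Pow(Add(6, I), -1))) = Mul(Rational(1, 4), Mul(2, I, Pow(Add(6, I), -1))) = Mul(Rational(1, 2), I, Pow(Add(6, I), -1)))
Function('c')(W) = 36 (Function('c')(W) = Mul(2, Add(Add(68, 23), -73)) = Mul(2, Add(91, -73)) = Mul(2, 18) = 36)
Function('t')(f) = Rational(5, 16) (Function('t')(f) = Mul(Rational(1, 2), 10, Pow(Add(6, 10), -1)) = Mul(Rational(1, 2), 10, Pow(16, -1)) = Mul(Rational(1, 2), 10, Rational(1, 16)) = Rational(5, 16))
Add(Mul(Add(Function('g')(6, -44), 20882), Pow(2700, -1)), Mul(Function('c')(63), Pow(Function('t')(-190), -1))) = Add(Mul(Add(6, 20882), Pow(2700, -1)), Mul(36, Pow(Rational(5, 16), -1))) = Add(Mul(20888, Rational(1, 2700)), Mul(36, Rational(16, 5))) = Add(Rational(5222, 675), Rational(576, 5)) = Rational(82982, 675)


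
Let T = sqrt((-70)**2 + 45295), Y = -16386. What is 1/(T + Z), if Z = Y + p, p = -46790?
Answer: -63176/3991156781 - sqrt(50195)/3991156781 ≈ -1.5885e-5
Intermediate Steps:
Z = -63176 (Z = -16386 - 46790 = -63176)
T = sqrt(50195) (T = sqrt(4900 + 45295) = sqrt(50195) ≈ 224.04)
1/(T + Z) = 1/(sqrt(50195) - 63176) = 1/(-63176 + sqrt(50195))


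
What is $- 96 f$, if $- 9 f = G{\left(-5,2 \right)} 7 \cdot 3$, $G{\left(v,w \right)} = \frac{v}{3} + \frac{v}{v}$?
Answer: $- \frac{448}{3} \approx -149.33$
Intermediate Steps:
$G{\left(v,w \right)} = 1 + \frac{v}{3}$ ($G{\left(v,w \right)} = v \frac{1}{3} + 1 = \frac{v}{3} + 1 = 1 + \frac{v}{3}$)
$f = \frac{14}{9}$ ($f = - \frac{\left(1 + \frac{1}{3} \left(-5\right)\right) 7 \cdot 3}{9} = - \frac{\left(1 - \frac{5}{3}\right) 7 \cdot 3}{9} = - \frac{\left(- \frac{2}{3}\right) 7 \cdot 3}{9} = - \frac{\left(- \frac{14}{3}\right) 3}{9} = \left(- \frac{1}{9}\right) \left(-14\right) = \frac{14}{9} \approx 1.5556$)
$- 96 f = \left(-96\right) \frac{14}{9} = - \frac{448}{3}$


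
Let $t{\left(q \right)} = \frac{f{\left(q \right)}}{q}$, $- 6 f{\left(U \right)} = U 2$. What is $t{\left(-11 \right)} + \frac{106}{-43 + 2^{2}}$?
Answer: $- \frac{119}{39} \approx -3.0513$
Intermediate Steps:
$f{\left(U \right)} = - \frac{U}{3}$ ($f{\left(U \right)} = - \frac{U 2}{6} = - \frac{2 U}{6} = - \frac{U}{3}$)
$t{\left(q \right)} = - \frac{1}{3}$ ($t{\left(q \right)} = \frac{\left(- \frac{1}{3}\right) q}{q} = - \frac{1}{3}$)
$t{\left(-11 \right)} + \frac{106}{-43 + 2^{2}} = - \frac{1}{3} + \frac{106}{-43 + 2^{2}} = - \frac{1}{3} + \frac{106}{-43 + 4} = - \frac{1}{3} + \frac{106}{-39} = - \frac{1}{3} + 106 \left(- \frac{1}{39}\right) = - \frac{1}{3} - \frac{106}{39} = - \frac{119}{39}$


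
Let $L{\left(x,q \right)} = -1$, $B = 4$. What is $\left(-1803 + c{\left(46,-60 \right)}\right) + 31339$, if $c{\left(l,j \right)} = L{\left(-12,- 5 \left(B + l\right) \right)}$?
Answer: $29535$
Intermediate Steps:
$c{\left(l,j \right)} = -1$
$\left(-1803 + c{\left(46,-60 \right)}\right) + 31339 = \left(-1803 - 1\right) + 31339 = -1804 + 31339 = 29535$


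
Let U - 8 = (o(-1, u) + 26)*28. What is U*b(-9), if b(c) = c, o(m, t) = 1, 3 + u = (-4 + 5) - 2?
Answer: -6876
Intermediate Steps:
u = -4 (u = -3 + ((-4 + 5) - 2) = -3 + (1 - 2) = -3 - 1 = -4)
U = 764 (U = 8 + (1 + 26)*28 = 8 + 27*28 = 8 + 756 = 764)
U*b(-9) = 764*(-9) = -6876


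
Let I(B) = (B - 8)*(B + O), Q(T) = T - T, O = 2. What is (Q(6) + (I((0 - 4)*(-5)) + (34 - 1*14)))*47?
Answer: 13348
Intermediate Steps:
Q(T) = 0
I(B) = (-8 + B)*(2 + B) (I(B) = (B - 8)*(B + 2) = (-8 + B)*(2 + B))
(Q(6) + (I((0 - 4)*(-5)) + (34 - 1*14)))*47 = (0 + ((-16 + ((0 - 4)*(-5))² - 6*(0 - 4)*(-5)) + (34 - 1*14)))*47 = (0 + ((-16 + (-4*(-5))² - (-24)*(-5)) + (34 - 14)))*47 = (0 + ((-16 + 20² - 6*20) + 20))*47 = (0 + ((-16 + 400 - 120) + 20))*47 = (0 + (264 + 20))*47 = (0 + 284)*47 = 284*47 = 13348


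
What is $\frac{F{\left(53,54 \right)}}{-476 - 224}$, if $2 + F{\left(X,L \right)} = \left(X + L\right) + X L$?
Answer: $- \frac{2967}{700} \approx -4.2386$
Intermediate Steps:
$F{\left(X,L \right)} = -2 + L + X + L X$ ($F{\left(X,L \right)} = -2 + \left(\left(X + L\right) + X L\right) = -2 + \left(\left(L + X\right) + L X\right) = -2 + \left(L + X + L X\right) = -2 + L + X + L X$)
$\frac{F{\left(53,54 \right)}}{-476 - 224} = \frac{-2 + 54 + 53 + 54 \cdot 53}{-476 - 224} = \frac{-2 + 54 + 53 + 2862}{-700} = 2967 \left(- \frac{1}{700}\right) = - \frac{2967}{700}$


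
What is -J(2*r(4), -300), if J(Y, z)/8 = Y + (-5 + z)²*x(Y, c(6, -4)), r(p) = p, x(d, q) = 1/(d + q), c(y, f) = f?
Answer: -186114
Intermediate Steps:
J(Y, z) = 8*Y + 8*(-5 + z)²/(-4 + Y) (J(Y, z) = 8*(Y + (-5 + z)²/(Y - 4)) = 8*(Y + (-5 + z)²/(-4 + Y)) = 8*Y + 8*(-5 + z)²/(-4 + Y))
-J(2*r(4), -300) = -8*((-5 - 300)² + (2*4)*(-4 + 2*4))/(-4 + 2*4) = -8*((-305)² + 8*(-4 + 8))/(-4 + 8) = -8*(93025 + 8*4)/4 = -8*(93025 + 32)/4 = -8*93057/4 = -1*186114 = -186114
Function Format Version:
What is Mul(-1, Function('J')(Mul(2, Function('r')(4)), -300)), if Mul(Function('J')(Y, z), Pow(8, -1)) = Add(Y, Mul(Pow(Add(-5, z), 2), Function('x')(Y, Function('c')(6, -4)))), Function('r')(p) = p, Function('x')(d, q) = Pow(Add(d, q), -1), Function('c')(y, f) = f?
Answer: -186114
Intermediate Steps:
Function('J')(Y, z) = Add(Mul(8, Y), Mul(8, Pow(Add(-5, z), 2), Pow(Add(-4, Y), -1))) (Function('J')(Y, z) = Mul(8, Add(Y, Mul(Pow(Add(-5, z), 2), Pow(Add(Y, -4), -1)))) = Mul(8, Add(Y, Mul(Pow(Add(-5, z), 2), Pow(Add(-4, Y), -1)))) = Add(Mul(8, Y), Mul(8, Pow(Add(-5, z), 2), Pow(Add(-4, Y), -1))))
Mul(-1, Function('J')(Mul(2, Function('r')(4)), -300)) = Mul(-1, Mul(8, Pow(Add(-4, Mul(2, 4)), -1), Add(Pow(Add(-5, -300), 2), Mul(Mul(2, 4), Add(-4, Mul(2, 4)))))) = Mul(-1, Mul(8, Pow(Add(-4, 8), -1), Add(Pow(-305, 2), Mul(8, Add(-4, 8))))) = Mul(-1, Mul(8, Pow(4, -1), Add(93025, Mul(8, 4)))) = Mul(-1, Mul(8, Rational(1, 4), Add(93025, 32))) = Mul(-1, Mul(8, Rational(1, 4), 93057)) = Mul(-1, 186114) = -186114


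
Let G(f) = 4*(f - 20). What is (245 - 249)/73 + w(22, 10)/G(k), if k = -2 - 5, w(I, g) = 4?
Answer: -181/1971 ≈ -0.091832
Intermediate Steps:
k = -7
G(f) = -80 + 4*f (G(f) = 4*(-20 + f) = -80 + 4*f)
(245 - 249)/73 + w(22, 10)/G(k) = (245 - 249)/73 + 4/(-80 + 4*(-7)) = -4*1/73 + 4/(-80 - 28) = -4/73 + 4/(-108) = -4/73 + 4*(-1/108) = -4/73 - 1/27 = -181/1971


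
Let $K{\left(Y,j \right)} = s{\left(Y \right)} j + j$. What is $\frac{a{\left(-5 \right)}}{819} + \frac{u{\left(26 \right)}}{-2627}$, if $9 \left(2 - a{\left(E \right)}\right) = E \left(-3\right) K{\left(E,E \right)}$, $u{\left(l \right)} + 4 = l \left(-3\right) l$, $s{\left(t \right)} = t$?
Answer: $\frac{4745686}{6454539} \approx 0.73525$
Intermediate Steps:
$K{\left(Y,j \right)} = j + Y j$ ($K{\left(Y,j \right)} = Y j + j = j + Y j$)
$u{\left(l \right)} = -4 - 3 l^{2}$ ($u{\left(l \right)} = -4 + l \left(-3\right) l = -4 + - 3 l l = -4 - 3 l^{2}$)
$a{\left(E \right)} = 2 + \frac{E^{2} \left(1 + E\right)}{3}$ ($a{\left(E \right)} = 2 - \frac{E \left(-3\right) E \left(1 + E\right)}{9} = 2 - \frac{- 3 E E \left(1 + E\right)}{9} = 2 - \frac{\left(-3\right) E^{2} \left(1 + E\right)}{9} = 2 + \frac{E^{2} \left(1 + E\right)}{3}$)
$\frac{a{\left(-5 \right)}}{819} + \frac{u{\left(26 \right)}}{-2627} = \frac{2 + \frac{\left(-5\right)^{2} \left(1 - 5\right)}{3}}{819} + \frac{-4 - 3 \cdot 26^{2}}{-2627} = \left(2 + \frac{1}{3} \cdot 25 \left(-4\right)\right) \frac{1}{819} + \left(-4 - 2028\right) \left(- \frac{1}{2627}\right) = \left(2 - \frac{100}{3}\right) \frac{1}{819} + \left(-4 - 2028\right) \left(- \frac{1}{2627}\right) = \left(- \frac{94}{3}\right) \frac{1}{819} - - \frac{2032}{2627} = - \frac{94}{2457} + \frac{2032}{2627} = \frac{4745686}{6454539}$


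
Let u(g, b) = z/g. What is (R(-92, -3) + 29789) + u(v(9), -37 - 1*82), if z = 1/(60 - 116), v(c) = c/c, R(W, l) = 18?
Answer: 1669191/56 ≈ 29807.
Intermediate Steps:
v(c) = 1
z = -1/56 (z = 1/(-56) = -1/56 ≈ -0.017857)
u(g, b) = -1/(56*g)
(R(-92, -3) + 29789) + u(v(9), -37 - 1*82) = (18 + 29789) - 1/56/1 = 29807 - 1/56*1 = 29807 - 1/56 = 1669191/56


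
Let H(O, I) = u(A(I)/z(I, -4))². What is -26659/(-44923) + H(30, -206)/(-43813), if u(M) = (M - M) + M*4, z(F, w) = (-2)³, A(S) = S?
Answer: 691422660/1968211399 ≈ 0.35129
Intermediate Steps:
z(F, w) = -8
u(M) = 4*M (u(M) = 0 + 4*M = 4*M)
H(O, I) = I²/4 (H(O, I) = (4*(I/(-8)))² = (4*(I*(-⅛)))² = (4*(-I/8))² = (-I/2)² = I²/4)
-26659/(-44923) + H(30, -206)/(-43813) = -26659/(-44923) + ((¼)*(-206)²)/(-43813) = -26659*(-1/44923) + ((¼)*42436)*(-1/43813) = 26659/44923 + 10609*(-1/43813) = 26659/44923 - 10609/43813 = 691422660/1968211399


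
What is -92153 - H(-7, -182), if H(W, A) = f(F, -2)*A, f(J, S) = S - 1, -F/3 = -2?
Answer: -92699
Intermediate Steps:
F = 6 (F = -3*(-2) = 6)
f(J, S) = -1 + S
H(W, A) = -3*A (H(W, A) = (-1 - 2)*A = -3*A)
-92153 - H(-7, -182) = -92153 - (-3)*(-182) = -92153 - 1*546 = -92153 - 546 = -92699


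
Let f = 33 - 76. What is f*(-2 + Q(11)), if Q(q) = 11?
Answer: -387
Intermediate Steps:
f = -43
f*(-2 + Q(11)) = -43*(-2 + 11) = -43*9 = -387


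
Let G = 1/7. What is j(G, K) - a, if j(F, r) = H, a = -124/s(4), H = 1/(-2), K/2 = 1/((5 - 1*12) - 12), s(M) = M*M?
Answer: 29/4 ≈ 7.2500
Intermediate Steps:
s(M) = M²
G = ⅐ ≈ 0.14286
K = -2/19 (K = 2/((5 - 1*12) - 12) = 2/((5 - 12) - 12) = 2/(-7 - 12) = 2/(-19) = 2*(-1/19) = -2/19 ≈ -0.10526)
H = -½ ≈ -0.50000
a = -31/4 (a = -124/(4²) = -124/16 = -124*1/16 = -31/4 ≈ -7.7500)
j(F, r) = -½
j(G, K) - a = -½ - 1*(-31/4) = -½ + 31/4 = 29/4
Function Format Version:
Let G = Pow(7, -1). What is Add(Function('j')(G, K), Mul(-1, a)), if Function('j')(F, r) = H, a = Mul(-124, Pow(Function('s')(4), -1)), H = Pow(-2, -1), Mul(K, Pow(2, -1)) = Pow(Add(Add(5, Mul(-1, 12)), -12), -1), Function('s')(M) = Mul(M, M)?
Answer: Rational(29, 4) ≈ 7.2500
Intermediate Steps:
Function('s')(M) = Pow(M, 2)
G = Rational(1, 7) ≈ 0.14286
K = Rational(-2, 19) (K = Mul(2, Pow(Add(Add(5, Mul(-1, 12)), -12), -1)) = Mul(2, Pow(Add(Add(5, -12), -12), -1)) = Mul(2, Pow(Add(-7, -12), -1)) = Mul(2, Pow(-19, -1)) = Mul(2, Rational(-1, 19)) = Rational(-2, 19) ≈ -0.10526)
H = Rational(-1, 2) ≈ -0.50000
a = Rational(-31, 4) (a = Mul(-124, Pow(Pow(4, 2), -1)) = Mul(-124, Pow(16, -1)) = Mul(-124, Rational(1, 16)) = Rational(-31, 4) ≈ -7.7500)
Function('j')(F, r) = Rational(-1, 2)
Add(Function('j')(G, K), Mul(-1, a)) = Add(Rational(-1, 2), Mul(-1, Rational(-31, 4))) = Add(Rational(-1, 2), Rational(31, 4)) = Rational(29, 4)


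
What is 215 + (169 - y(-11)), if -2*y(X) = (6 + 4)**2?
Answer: 434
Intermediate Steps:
y(X) = -50 (y(X) = -(6 + 4)**2/2 = -1/2*10**2 = -1/2*100 = -50)
215 + (169 - y(-11)) = 215 + (169 - 1*(-50)) = 215 + (169 + 50) = 215 + 219 = 434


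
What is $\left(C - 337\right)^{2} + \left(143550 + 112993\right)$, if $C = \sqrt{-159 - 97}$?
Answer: $369856 - 10784 i \approx 3.6986 \cdot 10^{5} - 10784.0 i$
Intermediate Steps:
$C = 16 i$ ($C = \sqrt{-256} = 16 i \approx 16.0 i$)
$\left(C - 337\right)^{2} + \left(143550 + 112993\right) = \left(16 i - 337\right)^{2} + \left(143550 + 112993\right) = \left(-337 + 16 i\right)^{2} + 256543 = 256543 + \left(-337 + 16 i\right)^{2}$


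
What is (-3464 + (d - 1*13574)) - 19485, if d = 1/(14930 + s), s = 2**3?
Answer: -545580573/14938 ≈ -36523.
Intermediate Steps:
s = 8
d = 1/14938 (d = 1/(14930 + 8) = 1/14938 ≈ 6.6943e-5)
(-3464 + (d - 1*13574)) - 19485 = (-3464 + (1/14938 - 1*13574)) - 19485 = (-3464 + (1/14938 - 13574)) - 19485 = (-3464 - 202768411/14938) - 19485 = -254513643/14938 - 19485 = -545580573/14938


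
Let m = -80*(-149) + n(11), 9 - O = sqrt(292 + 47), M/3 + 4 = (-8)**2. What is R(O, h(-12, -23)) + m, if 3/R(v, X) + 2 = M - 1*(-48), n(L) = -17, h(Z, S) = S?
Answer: 2690081/226 ≈ 11903.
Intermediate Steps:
M = 180 (M = -12 + 3*(-8)**2 = -12 + 3*64 = -12 + 192 = 180)
O = 9 - sqrt(339) (O = 9 - sqrt(292 + 47) = 9 - sqrt(339) ≈ -9.4120)
R(v, X) = 3/226 (R(v, X) = 3/(-2 + (180 - 1*(-48))) = 3/(-2 + (180 + 48)) = 3/(-2 + 228) = 3/226)
m = 11903 (m = -80*(-149) - 17 = 11920 - 17 = 11903)
R(O, h(-12, -23)) + m = 3/226 + 11903 = 2690081/226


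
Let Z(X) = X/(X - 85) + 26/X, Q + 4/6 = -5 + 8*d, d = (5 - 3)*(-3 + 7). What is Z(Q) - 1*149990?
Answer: -419976877/2800 ≈ -1.4999e+5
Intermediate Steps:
d = 8 (d = 2*4 = 8)
Q = 175/3 (Q = -⅔ + (-5 + 8*8) = -⅔ + (-5 + 64) = -⅔ + 59 = 175/3 ≈ 58.333)
Z(X) = 26/X + X/(-85 + X) (Z(X) = X/(-85 + X) + 26/X = 26/X + X/(-85 + X))
Z(Q) - 1*149990 = (-2210 + (175/3)² + 26*(175/3))/((175/3)*(-85 + 175/3)) - 1*149990 = 3*(-2210 + 30625/9 + 4550/3)/(175*(-80/3)) - 149990 = (3/175)*(-3/80)*(24385/9) - 149990 = -4877/2800 - 149990 = -419976877/2800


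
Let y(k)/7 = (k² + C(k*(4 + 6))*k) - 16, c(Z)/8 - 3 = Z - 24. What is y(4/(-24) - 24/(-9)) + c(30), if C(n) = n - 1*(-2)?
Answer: 1905/4 ≈ 476.25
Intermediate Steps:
c(Z) = -168 + 8*Z (c(Z) = 24 + 8*(Z - 24) = 24 + 8*(-24 + Z) = 24 + (-192 + 8*Z) = -168 + 8*Z)
C(n) = 2 + n (C(n) = n + 2 = 2 + n)
y(k) = -112 + 7*k² + 7*k*(2 + 10*k) (y(k) = 7*((k² + (2 + k*(4 + 6))*k) - 16) = 7*((k² + (2 + k*10)*k) - 16) = 7*((k² + (2 + 10*k)*k) - 16) = 7*((k² + k*(2 + 10*k)) - 16) = 7*(-16 + k² + k*(2 + 10*k)) = -112 + 7*k² + 7*k*(2 + 10*k))
y(4/(-24) - 24/(-9)) + c(30) = (-112 + 14*(4/(-24) - 24/(-9)) + 77*(4/(-24) - 24/(-9))²) + (-168 + 8*30) = (-112 + 14*(4*(-1/24) - 24*(-⅑)) + 77*(4*(-1/24) - 24*(-⅑))²) + (-168 + 240) = (-112 + 14*(-⅙ + 8/3) + 77*(-⅙ + 8/3)²) + 72 = (-112 + 14*(5/2) + 77*(5/2)²) + 72 = (-112 + 35 + 77*(25/4)) + 72 = (-112 + 35 + 1925/4) + 72 = 1617/4 + 72 = 1905/4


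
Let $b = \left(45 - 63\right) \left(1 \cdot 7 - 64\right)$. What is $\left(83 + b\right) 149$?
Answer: $165241$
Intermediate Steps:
$b = 1026$ ($b = - 18 \left(7 - 64\right) = \left(-18\right) \left(-57\right) = 1026$)
$\left(83 + b\right) 149 = \left(83 + 1026\right) 149 = 1109 \cdot 149 = 165241$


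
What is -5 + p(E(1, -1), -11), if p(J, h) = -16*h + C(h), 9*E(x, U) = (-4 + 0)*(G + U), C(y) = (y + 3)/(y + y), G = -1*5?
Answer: 1885/11 ≈ 171.36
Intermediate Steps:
G = -5
C(y) = (3 + y)/(2*y) (C(y) = (3 + y)/((2*y)) = (3 + y)*(1/(2*y)) = (3 + y)/(2*y))
E(x, U) = 20/9 - 4*U/9 (E(x, U) = ((-4 + 0)*(-5 + U))/9 = (-4*(-5 + U))/9 = (20 - 4*U)/9 = 20/9 - 4*U/9)
p(J, h) = -16*h + (3 + h)/(2*h)
-5 + p(E(1, -1), -11) = -5 + (½)*(3 - 11 - 32*(-11)²)/(-11) = -5 + (½)*(-1/11)*(3 - 11 - 32*121) = -5 + (½)*(-1/11)*(3 - 11 - 3872) = -5 + (½)*(-1/11)*(-3880) = -5 + 1940/11 = 1885/11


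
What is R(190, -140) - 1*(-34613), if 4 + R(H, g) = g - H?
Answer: 34279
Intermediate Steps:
R(H, g) = -4 + g - H (R(H, g) = -4 + (g - H) = -4 + g - H)
R(190, -140) - 1*(-34613) = (-4 - 140 - 1*190) - 1*(-34613) = (-4 - 140 - 190) + 34613 = -334 + 34613 = 34279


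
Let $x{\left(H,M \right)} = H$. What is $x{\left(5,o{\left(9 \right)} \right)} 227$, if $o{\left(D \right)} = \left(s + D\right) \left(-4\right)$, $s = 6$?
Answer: $1135$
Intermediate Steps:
$o{\left(D \right)} = -24 - 4 D$ ($o{\left(D \right)} = \left(6 + D\right) \left(-4\right) = -24 - 4 D$)
$x{\left(5,o{\left(9 \right)} \right)} 227 = 5 \cdot 227 = 1135$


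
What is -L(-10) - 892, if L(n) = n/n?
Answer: -893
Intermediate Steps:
L(n) = 1
-L(-10) - 892 = -1*1 - 892 = -1 - 892 = -893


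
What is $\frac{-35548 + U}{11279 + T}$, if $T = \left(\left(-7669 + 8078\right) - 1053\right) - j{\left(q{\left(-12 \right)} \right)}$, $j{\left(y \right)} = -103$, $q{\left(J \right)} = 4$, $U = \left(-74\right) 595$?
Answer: $- \frac{39789}{5369} \approx -7.4109$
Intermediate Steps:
$U = -44030$
$T = -541$ ($T = \left(\left(-7669 + 8078\right) - 1053\right) - -103 = \left(409 - 1053\right) + 103 = -644 + 103 = -541$)
$\frac{-35548 + U}{11279 + T} = \frac{-35548 - 44030}{11279 - 541} = - \frac{79578}{10738} = \left(-79578\right) \frac{1}{10738} = - \frac{39789}{5369}$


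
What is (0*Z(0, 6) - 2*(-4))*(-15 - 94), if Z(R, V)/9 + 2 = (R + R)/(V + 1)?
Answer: -872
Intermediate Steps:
Z(R, V) = -18 + 18*R/(1 + V) (Z(R, V) = -18 + 9*((R + R)/(V + 1)) = -18 + 9*((2*R)/(1 + V)) = -18 + 9*(2*R/(1 + V)) = -18 + 18*R/(1 + V))
(0*Z(0, 6) - 2*(-4))*(-15 - 94) = (0*(18*(-1 + 0 - 1*6)/(1 + 6)) - 2*(-4))*(-15 - 94) = (0*(18*(-1 + 0 - 6)/7) + 8)*(-109) = (0*(18*(⅐)*(-7)) + 8)*(-109) = (0*(-18) + 8)*(-109) = (0 + 8)*(-109) = 8*(-109) = -872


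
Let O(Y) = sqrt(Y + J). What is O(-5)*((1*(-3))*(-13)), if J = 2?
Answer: 39*I*sqrt(3) ≈ 67.55*I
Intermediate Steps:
O(Y) = sqrt(2 + Y) (O(Y) = sqrt(Y + 2) = sqrt(2 + Y))
O(-5)*((1*(-3))*(-13)) = sqrt(2 - 5)*((1*(-3))*(-13)) = sqrt(-3)*(-3*(-13)) = (I*sqrt(3))*39 = 39*I*sqrt(3)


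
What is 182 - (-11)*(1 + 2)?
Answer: 215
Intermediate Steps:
182 - (-11)*(1 + 2) = 182 - (-11)*3 = 182 - 1*(-33) = 182 + 33 = 215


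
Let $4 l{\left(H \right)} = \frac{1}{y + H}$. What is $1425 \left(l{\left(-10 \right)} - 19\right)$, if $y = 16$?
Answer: $- \frac{216125}{8} \approx -27016.0$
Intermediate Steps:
$l{\left(H \right)} = \frac{1}{4 \left(16 + H\right)}$
$1425 \left(l{\left(-10 \right)} - 19\right) = 1425 \left(\frac{1}{4 \left(16 - 10\right)} - 19\right) = 1425 \left(\frac{1}{4 \cdot 6} - 19\right) = 1425 \left(\frac{1}{4} \cdot \frac{1}{6} - 19\right) = 1425 \left(\frac{1}{24} - 19\right) = 1425 \left(- \frac{455}{24}\right) = - \frac{216125}{8}$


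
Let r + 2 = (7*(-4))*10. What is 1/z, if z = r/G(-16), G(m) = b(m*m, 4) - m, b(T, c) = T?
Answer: -136/141 ≈ -0.96454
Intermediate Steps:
r = -282 (r = -2 + (7*(-4))*10 = -2 - 28*10 = -2 - 280 = -282)
G(m) = m² - m (G(m) = m*m - m = m² - m)
z = -141/136 (z = -282*(-1/(16*(-1 - 16))) = -282/((-16*(-17))) = -282/272 = -282*1/272 = -141/136 ≈ -1.0368)
1/z = 1/(-141/136) = -136/141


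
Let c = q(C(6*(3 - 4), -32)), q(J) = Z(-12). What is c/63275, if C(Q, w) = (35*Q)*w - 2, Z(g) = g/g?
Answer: 1/63275 ≈ 1.5804e-5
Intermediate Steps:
Z(g) = 1
C(Q, w) = -2 + 35*Q*w (C(Q, w) = 35*Q*w - 2 = -2 + 35*Q*w)
q(J) = 1
c = 1
c/63275 = 1/63275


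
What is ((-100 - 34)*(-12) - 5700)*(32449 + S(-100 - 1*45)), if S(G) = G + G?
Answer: -131594628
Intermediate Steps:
S(G) = 2*G
((-100 - 34)*(-12) - 5700)*(32449 + S(-100 - 1*45)) = ((-100 - 34)*(-12) - 5700)*(32449 + 2*(-100 - 1*45)) = (-134*(-12) - 5700)*(32449 + 2*(-100 - 45)) = (1608 - 5700)*(32449 + 2*(-145)) = -4092*(32449 - 290) = -4092*32159 = -131594628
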